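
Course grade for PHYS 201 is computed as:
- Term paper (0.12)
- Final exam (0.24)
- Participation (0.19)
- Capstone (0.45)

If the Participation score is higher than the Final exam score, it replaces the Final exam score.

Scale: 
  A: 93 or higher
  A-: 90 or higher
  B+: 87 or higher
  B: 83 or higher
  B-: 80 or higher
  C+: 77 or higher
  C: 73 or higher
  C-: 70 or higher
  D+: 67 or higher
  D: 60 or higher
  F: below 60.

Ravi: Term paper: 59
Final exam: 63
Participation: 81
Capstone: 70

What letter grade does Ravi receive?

C

Participation (81) > Final exam (63), so Final exam counts as 81.
Weighted total:
  Term paper 59 × 0.12 = 7.08
  Final exam 81 × 0.24 = 19.44
  Participation 81 × 0.19 = 15.39
  Capstone 70 × 0.45 = 31.5
Sum = 73.41
73.41 is ≥ 73 and < 77 → C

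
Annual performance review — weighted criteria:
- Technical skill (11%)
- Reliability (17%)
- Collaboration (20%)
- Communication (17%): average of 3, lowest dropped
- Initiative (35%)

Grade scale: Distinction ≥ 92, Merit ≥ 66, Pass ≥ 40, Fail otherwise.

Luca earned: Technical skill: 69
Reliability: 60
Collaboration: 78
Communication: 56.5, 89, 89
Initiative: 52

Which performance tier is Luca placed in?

Merit

Communication: drop 56.5 → average of remaining 2 = 178/2 = 89
Weighted total:
  Technical skill 69 × 0.11 = 7.59
  Reliability 60 × 0.17 = 10.2
  Collaboration 78 × 0.2 = 15.6
  Communication 89 × 0.17 = 15.13
  Initiative 52 × 0.35 = 18.2
Sum = 66.72
66.72 is ≥ 66 and < 92 → Merit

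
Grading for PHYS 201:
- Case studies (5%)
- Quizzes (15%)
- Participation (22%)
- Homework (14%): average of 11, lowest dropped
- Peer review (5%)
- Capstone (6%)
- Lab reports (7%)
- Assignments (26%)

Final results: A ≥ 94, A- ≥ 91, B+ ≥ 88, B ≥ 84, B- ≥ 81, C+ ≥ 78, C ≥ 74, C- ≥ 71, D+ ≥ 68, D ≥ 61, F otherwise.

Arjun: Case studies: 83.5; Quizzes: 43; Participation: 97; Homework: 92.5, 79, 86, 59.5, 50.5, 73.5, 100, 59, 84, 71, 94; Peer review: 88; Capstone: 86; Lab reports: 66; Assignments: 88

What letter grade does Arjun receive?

C+

Homework: drop 50.5 → average of remaining 10 = 798.5/10 = 79.85
Weighted total:
  Case studies 83.5 × 0.05 = 4.175
  Quizzes 43 × 0.15 = 6.45
  Participation 97 × 0.22 = 21.34
  Homework 79.85 × 0.14 = 11.179
  Peer review 88 × 0.05 = 4.4
  Capstone 86 × 0.06 = 5.16
  Lab reports 66 × 0.07 = 4.62
  Assignments 88 × 0.26 = 22.88
Sum = 80.204
80.204 is ≥ 78 and < 81 → C+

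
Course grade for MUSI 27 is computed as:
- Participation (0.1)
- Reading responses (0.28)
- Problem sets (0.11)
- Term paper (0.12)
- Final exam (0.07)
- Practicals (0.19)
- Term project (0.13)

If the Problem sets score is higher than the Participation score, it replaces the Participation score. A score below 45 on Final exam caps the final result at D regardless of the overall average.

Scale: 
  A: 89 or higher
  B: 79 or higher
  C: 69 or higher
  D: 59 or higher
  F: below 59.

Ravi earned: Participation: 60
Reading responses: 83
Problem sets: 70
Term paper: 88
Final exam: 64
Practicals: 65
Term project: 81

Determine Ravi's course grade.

Problem sets (70) > Participation (60), so Participation counts as 70.
Final exam score 64 ≥ 45: minimum met.
Weighted total:
  Participation 70 × 0.1 = 7
  Reading responses 83 × 0.28 = 23.24
  Problem sets 70 × 0.11 = 7.7
  Term paper 88 × 0.12 = 10.56
  Final exam 64 × 0.07 = 4.48
  Practicals 65 × 0.19 = 12.35
  Term project 81 × 0.13 = 10.53
Sum = 75.86
75.86 is ≥ 69 and < 79 → C

C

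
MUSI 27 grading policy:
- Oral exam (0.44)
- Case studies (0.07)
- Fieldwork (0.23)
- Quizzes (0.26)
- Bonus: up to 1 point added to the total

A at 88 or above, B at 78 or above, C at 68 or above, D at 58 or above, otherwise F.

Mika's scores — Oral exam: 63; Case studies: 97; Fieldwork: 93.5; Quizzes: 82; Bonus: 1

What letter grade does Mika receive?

B

Weighted total:
  Oral exam 63 × 0.44 = 27.72
  Case studies 97 × 0.07 = 6.79
  Fieldwork 93.5 × 0.23 = 21.505
  Quizzes 82 × 0.26 = 21.32
Sum = 77.335
Bonus: 77.335 + 1 = 78.335
78.335 is ≥ 78 and < 88 → B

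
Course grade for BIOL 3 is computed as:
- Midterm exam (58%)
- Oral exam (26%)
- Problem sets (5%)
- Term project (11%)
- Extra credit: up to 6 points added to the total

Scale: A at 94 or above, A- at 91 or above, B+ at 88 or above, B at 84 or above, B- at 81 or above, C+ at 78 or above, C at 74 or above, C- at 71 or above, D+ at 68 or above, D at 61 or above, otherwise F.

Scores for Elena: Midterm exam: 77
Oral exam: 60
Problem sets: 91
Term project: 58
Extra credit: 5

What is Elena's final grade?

C

Weighted total:
  Midterm exam 77 × 0.58 = 44.66
  Oral exam 60 × 0.26 = 15.6
  Problem sets 91 × 0.05 = 4.55
  Term project 58 × 0.11 = 6.38
Sum = 71.19
Extra credit: 71.19 + 5 = 76.19
76.19 is ≥ 74 and < 78 → C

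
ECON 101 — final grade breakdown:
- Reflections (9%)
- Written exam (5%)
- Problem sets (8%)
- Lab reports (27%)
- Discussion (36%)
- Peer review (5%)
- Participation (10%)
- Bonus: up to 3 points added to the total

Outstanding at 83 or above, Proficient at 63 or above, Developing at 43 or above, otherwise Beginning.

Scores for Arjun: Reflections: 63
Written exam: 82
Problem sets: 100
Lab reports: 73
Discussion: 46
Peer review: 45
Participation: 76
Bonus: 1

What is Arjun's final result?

Proficient

Weighted total:
  Reflections 63 × 0.09 = 5.67
  Written exam 82 × 0.05 = 4.1
  Problem sets 100 × 0.08 = 8
  Lab reports 73 × 0.27 = 19.71
  Discussion 46 × 0.36 = 16.56
  Peer review 45 × 0.05 = 2.25
  Participation 76 × 0.1 = 7.6
Sum = 63.89
Bonus: 63.89 + 1 = 64.89
64.89 is ≥ 63 and < 83 → Proficient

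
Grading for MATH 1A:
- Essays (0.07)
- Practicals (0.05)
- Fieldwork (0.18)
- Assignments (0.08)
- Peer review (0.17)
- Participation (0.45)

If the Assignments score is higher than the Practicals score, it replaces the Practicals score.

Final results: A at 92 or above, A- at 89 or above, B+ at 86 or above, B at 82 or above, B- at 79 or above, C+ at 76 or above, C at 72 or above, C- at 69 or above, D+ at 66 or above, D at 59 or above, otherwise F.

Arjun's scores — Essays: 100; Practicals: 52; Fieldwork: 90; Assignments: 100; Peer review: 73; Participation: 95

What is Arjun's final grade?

A-

Assignments (100) > Practicals (52), so Practicals counts as 100.
Weighted total:
  Essays 100 × 0.07 = 7
  Practicals 100 × 0.05 = 5
  Fieldwork 90 × 0.18 = 16.2
  Assignments 100 × 0.08 = 8
  Peer review 73 × 0.17 = 12.41
  Participation 95 × 0.45 = 42.75
Sum = 91.36
91.36 is ≥ 89 and < 92 → A-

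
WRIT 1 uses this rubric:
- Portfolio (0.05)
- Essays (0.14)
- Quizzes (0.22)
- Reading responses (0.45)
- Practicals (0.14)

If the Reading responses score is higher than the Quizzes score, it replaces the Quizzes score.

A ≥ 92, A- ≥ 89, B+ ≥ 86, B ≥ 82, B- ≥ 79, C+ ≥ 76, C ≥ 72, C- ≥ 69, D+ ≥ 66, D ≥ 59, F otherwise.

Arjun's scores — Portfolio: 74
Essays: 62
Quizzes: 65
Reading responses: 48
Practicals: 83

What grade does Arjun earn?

Reading responses (48) ≤ Quizzes (65), so Quizzes stays at 65.
Weighted total:
  Portfolio 74 × 0.05 = 3.7
  Essays 62 × 0.14 = 8.68
  Quizzes 65 × 0.22 = 14.3
  Reading responses 48 × 0.45 = 21.6
  Practicals 83 × 0.14 = 11.62
Sum = 59.9
59.9 is ≥ 59 and < 66 → D

D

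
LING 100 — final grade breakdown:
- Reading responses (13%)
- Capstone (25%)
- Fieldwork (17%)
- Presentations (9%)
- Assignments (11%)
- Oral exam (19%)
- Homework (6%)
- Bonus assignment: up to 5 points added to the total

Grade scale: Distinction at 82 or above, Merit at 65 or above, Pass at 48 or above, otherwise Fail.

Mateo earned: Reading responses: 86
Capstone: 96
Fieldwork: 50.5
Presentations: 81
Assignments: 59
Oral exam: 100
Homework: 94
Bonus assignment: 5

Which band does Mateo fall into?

Distinction

Weighted total:
  Reading responses 86 × 0.13 = 11.18
  Capstone 96 × 0.25 = 24
  Fieldwork 50.5 × 0.17 = 8.585
  Presentations 81 × 0.09 = 7.29
  Assignments 59 × 0.11 = 6.49
  Oral exam 100 × 0.19 = 19
  Homework 94 × 0.06 = 5.64
Sum = 82.185
Bonus assignment: 82.185 + 5 = 87.185
87.185 ≥ 82 → Distinction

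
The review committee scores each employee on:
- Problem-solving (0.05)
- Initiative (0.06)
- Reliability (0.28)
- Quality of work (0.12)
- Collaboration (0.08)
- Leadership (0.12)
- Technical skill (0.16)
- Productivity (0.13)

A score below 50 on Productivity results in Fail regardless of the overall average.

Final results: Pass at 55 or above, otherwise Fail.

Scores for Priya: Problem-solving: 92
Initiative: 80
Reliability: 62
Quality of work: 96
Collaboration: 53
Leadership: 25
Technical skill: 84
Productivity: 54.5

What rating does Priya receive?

Pass

Productivity score 54.5 ≥ 50: minimum met.
Weighted total:
  Problem-solving 92 × 0.05 = 4.6
  Initiative 80 × 0.06 = 4.8
  Reliability 62 × 0.28 = 17.36
  Quality of work 96 × 0.12 = 11.52
  Collaboration 53 × 0.08 = 4.24
  Leadership 25 × 0.12 = 3
  Technical skill 84 × 0.16 = 13.44
  Productivity 54.5 × 0.13 = 7.085
Sum = 66.045
66.045 ≥ 55 → Pass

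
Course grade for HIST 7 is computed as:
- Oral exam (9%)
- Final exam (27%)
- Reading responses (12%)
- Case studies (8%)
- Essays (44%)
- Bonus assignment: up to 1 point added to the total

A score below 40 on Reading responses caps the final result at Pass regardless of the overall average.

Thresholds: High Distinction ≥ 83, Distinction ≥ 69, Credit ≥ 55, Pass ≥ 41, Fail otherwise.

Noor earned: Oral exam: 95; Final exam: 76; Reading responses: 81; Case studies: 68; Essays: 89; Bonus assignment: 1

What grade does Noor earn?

Reading responses score 81 ≥ 40: minimum met.
Weighted total:
  Oral exam 95 × 0.09 = 8.55
  Final exam 76 × 0.27 = 20.52
  Reading responses 81 × 0.12 = 9.72
  Case studies 68 × 0.08 = 5.44
  Essays 89 × 0.44 = 39.16
Sum = 83.39
Bonus assignment: 83.39 + 1 = 84.39
84.39 ≥ 83 → High Distinction

High Distinction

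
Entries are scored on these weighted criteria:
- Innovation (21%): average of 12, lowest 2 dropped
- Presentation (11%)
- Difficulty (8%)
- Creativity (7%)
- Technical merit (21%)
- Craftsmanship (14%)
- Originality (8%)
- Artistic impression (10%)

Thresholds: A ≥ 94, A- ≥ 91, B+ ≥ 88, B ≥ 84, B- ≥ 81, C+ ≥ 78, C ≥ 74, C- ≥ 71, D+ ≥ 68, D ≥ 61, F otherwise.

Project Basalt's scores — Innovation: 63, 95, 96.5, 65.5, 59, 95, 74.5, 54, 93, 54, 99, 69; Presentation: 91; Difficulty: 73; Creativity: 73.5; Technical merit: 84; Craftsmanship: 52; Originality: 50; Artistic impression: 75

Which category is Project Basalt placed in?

Innovation: drop 54, 54 → average of remaining 10 = 809.5/10 = 80.95
Weighted total:
  Innovation 80.95 × 0.21 = 16.9995
  Presentation 91 × 0.11 = 10.01
  Difficulty 73 × 0.08 = 5.84
  Creativity 73.5 × 0.07 = 5.145
  Technical merit 84 × 0.21 = 17.64
  Craftsmanship 52 × 0.14 = 7.28
  Originality 50 × 0.08 = 4
  Artistic impression 75 × 0.1 = 7.5
Sum = 74.4145
74.4145 is ≥ 74 and < 78 → C

C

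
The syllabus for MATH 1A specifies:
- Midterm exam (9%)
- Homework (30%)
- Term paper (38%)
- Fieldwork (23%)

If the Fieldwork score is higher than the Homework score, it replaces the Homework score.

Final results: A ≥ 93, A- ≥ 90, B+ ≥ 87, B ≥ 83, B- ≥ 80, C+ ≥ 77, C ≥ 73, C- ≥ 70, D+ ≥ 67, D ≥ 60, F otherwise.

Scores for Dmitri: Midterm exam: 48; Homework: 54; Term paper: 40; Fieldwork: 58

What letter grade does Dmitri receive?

Fieldwork (58) > Homework (54), so Homework counts as 58.
Weighted total:
  Midterm exam 48 × 0.09 = 4.32
  Homework 58 × 0.3 = 17.4
  Term paper 40 × 0.38 = 15.2
  Fieldwork 58 × 0.23 = 13.34
Sum = 50.26
50.26 < 60 → F

F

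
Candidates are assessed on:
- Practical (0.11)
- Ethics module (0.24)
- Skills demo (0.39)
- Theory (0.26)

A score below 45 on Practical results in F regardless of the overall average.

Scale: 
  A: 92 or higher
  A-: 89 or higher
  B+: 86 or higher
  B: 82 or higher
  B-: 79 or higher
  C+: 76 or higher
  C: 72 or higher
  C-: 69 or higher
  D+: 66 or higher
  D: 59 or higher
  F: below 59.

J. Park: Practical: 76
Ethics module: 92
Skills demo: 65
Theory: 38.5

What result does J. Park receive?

Practical score 76 ≥ 45: minimum met.
Weighted total:
  Practical 76 × 0.11 = 8.36
  Ethics module 92 × 0.24 = 22.08
  Skills demo 65 × 0.39 = 25.35
  Theory 38.5 × 0.26 = 10.01
Sum = 65.8
65.8 is ≥ 59 and < 66 → D

D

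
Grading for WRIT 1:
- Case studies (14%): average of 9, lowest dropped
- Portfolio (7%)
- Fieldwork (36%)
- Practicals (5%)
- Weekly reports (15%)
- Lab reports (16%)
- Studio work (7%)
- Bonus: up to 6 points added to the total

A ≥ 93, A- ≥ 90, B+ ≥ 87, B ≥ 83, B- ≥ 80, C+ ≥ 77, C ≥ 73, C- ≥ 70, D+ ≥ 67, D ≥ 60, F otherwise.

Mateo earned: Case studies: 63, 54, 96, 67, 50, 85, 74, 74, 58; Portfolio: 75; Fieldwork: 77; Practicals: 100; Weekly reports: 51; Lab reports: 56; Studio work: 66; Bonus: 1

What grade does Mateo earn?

Case studies: drop 50 → average of remaining 8 = 571/8 = 71.375
Weighted total:
  Case studies 71.375 × 0.14 = 9.9925
  Portfolio 75 × 0.07 = 5.25
  Fieldwork 77 × 0.36 = 27.72
  Practicals 100 × 0.05 = 5
  Weekly reports 51 × 0.15 = 7.65
  Lab reports 56 × 0.16 = 8.96
  Studio work 66 × 0.07 = 4.62
Sum = 69.1925
Bonus: 69.1925 + 1 = 70.1925
70.1925 is ≥ 70 and < 73 → C-

C-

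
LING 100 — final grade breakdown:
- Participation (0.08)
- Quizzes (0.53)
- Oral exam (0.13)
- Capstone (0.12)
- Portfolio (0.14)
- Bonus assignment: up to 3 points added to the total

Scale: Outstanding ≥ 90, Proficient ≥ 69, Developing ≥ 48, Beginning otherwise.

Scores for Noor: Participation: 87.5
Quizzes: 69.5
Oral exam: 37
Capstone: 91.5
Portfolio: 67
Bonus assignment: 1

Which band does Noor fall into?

Weighted total:
  Participation 87.5 × 0.08 = 7
  Quizzes 69.5 × 0.53 = 36.835
  Oral exam 37 × 0.13 = 4.81
  Capstone 91.5 × 0.12 = 10.98
  Portfolio 67 × 0.14 = 9.38
Sum = 69.005
Bonus assignment: 69.005 + 1 = 70.005
70.005 is ≥ 69 and < 90 → Proficient

Proficient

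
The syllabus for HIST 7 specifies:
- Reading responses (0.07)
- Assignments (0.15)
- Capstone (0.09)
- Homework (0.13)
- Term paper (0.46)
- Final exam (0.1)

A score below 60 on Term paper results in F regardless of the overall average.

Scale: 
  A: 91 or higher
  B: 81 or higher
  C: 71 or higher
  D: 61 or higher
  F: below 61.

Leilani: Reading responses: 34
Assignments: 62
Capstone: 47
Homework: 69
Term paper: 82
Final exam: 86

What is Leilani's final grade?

C

Term paper score 82 ≥ 60: minimum met.
Weighted total:
  Reading responses 34 × 0.07 = 2.38
  Assignments 62 × 0.15 = 9.3
  Capstone 47 × 0.09 = 4.23
  Homework 69 × 0.13 = 8.97
  Term paper 82 × 0.46 = 37.72
  Final exam 86 × 0.1 = 8.6
Sum = 71.2
71.2 is ≥ 71 and < 81 → C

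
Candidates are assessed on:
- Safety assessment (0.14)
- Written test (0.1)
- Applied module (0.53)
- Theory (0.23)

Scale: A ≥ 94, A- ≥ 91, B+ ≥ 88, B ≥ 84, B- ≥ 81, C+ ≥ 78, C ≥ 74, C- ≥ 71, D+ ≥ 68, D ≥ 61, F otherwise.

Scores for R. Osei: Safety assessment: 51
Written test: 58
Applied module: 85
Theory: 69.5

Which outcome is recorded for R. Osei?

C-

Weighted total:
  Safety assessment 51 × 0.14 = 7.14
  Written test 58 × 0.1 = 5.8
  Applied module 85 × 0.53 = 45.05
  Theory 69.5 × 0.23 = 15.985
Sum = 73.975
73.975 is ≥ 71 and < 74 → C-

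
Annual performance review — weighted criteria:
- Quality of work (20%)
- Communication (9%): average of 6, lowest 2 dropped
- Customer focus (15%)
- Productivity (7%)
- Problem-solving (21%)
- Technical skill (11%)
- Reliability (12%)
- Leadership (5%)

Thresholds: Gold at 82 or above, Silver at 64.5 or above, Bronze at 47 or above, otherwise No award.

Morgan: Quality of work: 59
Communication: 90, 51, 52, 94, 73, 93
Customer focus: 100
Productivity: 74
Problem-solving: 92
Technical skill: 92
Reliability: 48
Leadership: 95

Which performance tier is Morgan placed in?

Communication: drop 51, 52 → average of remaining 4 = 350/4 = 87.5
Weighted total:
  Quality of work 59 × 0.2 = 11.8
  Communication 87.5 × 0.09 = 7.875
  Customer focus 100 × 0.15 = 15
  Productivity 74 × 0.07 = 5.18
  Problem-solving 92 × 0.21 = 19.32
  Technical skill 92 × 0.11 = 10.12
  Reliability 48 × 0.12 = 5.76
  Leadership 95 × 0.05 = 4.75
Sum = 79.805
79.805 is ≥ 64.5 and < 82 → Silver

Silver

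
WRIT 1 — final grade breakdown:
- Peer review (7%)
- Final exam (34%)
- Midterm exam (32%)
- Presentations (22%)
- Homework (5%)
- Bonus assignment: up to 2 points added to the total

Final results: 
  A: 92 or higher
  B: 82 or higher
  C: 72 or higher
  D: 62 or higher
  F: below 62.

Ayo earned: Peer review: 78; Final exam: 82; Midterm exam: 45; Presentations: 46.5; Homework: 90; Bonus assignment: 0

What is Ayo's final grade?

D

Weighted total:
  Peer review 78 × 0.07 = 5.46
  Final exam 82 × 0.34 = 27.88
  Midterm exam 45 × 0.32 = 14.4
  Presentations 46.5 × 0.22 = 10.23
  Homework 90 × 0.05 = 4.5
Sum = 62.47
Bonus assignment: 62.47 + 0 = 62.47
62.47 is ≥ 62 and < 72 → D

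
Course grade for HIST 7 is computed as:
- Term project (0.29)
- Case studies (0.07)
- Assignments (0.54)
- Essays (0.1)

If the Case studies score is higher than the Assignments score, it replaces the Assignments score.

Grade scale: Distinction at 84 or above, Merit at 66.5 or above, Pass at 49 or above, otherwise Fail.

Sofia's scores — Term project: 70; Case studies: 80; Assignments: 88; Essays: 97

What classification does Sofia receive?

Case studies (80) ≤ Assignments (88), so Assignments stays at 88.
Weighted total:
  Term project 70 × 0.29 = 20.3
  Case studies 80 × 0.07 = 5.6
  Assignments 88 × 0.54 = 47.52
  Essays 97 × 0.1 = 9.7
Sum = 83.12
83.12 is ≥ 66.5 and < 84 → Merit

Merit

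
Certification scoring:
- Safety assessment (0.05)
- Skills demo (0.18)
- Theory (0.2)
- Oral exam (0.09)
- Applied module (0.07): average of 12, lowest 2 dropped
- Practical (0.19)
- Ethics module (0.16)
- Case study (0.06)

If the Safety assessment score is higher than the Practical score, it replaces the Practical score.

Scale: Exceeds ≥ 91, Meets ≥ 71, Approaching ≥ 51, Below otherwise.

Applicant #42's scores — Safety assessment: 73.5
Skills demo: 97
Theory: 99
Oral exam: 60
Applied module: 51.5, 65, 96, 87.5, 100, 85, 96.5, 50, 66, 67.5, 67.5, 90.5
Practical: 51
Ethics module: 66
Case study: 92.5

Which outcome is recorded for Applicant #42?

Applied module: drop 50, 51.5 → average of remaining 10 = 821.5/10 = 82.15
Safety assessment (73.5) > Practical (51), so Practical counts as 73.5.
Weighted total:
  Safety assessment 73.5 × 0.05 = 3.675
  Skills demo 97 × 0.18 = 17.46
  Theory 99 × 0.2 = 19.8
  Oral exam 60 × 0.09 = 5.4
  Applied module 82.15 × 0.07 = 5.7505
  Practical 73.5 × 0.19 = 13.965
  Ethics module 66 × 0.16 = 10.56
  Case study 92.5 × 0.06 = 5.55
Sum = 82.1605
82.1605 is ≥ 71 and < 91 → Meets

Meets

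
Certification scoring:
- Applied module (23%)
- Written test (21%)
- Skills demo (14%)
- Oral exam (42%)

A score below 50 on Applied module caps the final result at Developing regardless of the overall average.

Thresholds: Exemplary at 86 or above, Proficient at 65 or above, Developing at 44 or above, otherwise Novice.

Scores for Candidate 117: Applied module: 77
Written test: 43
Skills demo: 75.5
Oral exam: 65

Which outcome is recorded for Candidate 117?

Applied module score 77 ≥ 50: minimum met.
Weighted total:
  Applied module 77 × 0.23 = 17.71
  Written test 43 × 0.21 = 9.03
  Skills demo 75.5 × 0.14 = 10.57
  Oral exam 65 × 0.42 = 27.3
Sum = 64.61
64.61 is ≥ 44 and < 65 → Developing

Developing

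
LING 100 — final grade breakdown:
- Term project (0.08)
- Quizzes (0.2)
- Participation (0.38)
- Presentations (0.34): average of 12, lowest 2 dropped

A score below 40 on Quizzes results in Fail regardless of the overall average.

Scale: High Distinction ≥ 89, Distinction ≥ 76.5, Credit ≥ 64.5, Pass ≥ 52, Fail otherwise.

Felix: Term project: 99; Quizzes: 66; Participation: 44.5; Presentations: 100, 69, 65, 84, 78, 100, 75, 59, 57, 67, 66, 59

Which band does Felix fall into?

Presentations: drop 57, 59 → average of remaining 10 = 763/10 = 76.3
Quizzes score 66 ≥ 40: minimum met.
Weighted total:
  Term project 99 × 0.08 = 7.92
  Quizzes 66 × 0.2 = 13.2
  Participation 44.5 × 0.38 = 16.91
  Presentations 76.3 × 0.34 = 25.942
Sum = 63.972
63.972 is ≥ 52 and < 64.5 → Pass

Pass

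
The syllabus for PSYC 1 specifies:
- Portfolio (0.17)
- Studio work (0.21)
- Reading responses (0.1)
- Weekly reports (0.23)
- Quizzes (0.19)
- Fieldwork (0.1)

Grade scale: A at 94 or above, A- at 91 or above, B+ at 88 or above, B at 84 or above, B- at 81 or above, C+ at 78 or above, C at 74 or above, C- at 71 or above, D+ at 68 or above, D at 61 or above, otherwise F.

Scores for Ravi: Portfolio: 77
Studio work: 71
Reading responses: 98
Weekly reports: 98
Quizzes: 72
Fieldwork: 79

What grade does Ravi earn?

B-

Weighted total:
  Portfolio 77 × 0.17 = 13.09
  Studio work 71 × 0.21 = 14.91
  Reading responses 98 × 0.1 = 9.8
  Weekly reports 98 × 0.23 = 22.54
  Quizzes 72 × 0.19 = 13.68
  Fieldwork 79 × 0.1 = 7.9
Sum = 81.92
81.92 is ≥ 81 and < 84 → B-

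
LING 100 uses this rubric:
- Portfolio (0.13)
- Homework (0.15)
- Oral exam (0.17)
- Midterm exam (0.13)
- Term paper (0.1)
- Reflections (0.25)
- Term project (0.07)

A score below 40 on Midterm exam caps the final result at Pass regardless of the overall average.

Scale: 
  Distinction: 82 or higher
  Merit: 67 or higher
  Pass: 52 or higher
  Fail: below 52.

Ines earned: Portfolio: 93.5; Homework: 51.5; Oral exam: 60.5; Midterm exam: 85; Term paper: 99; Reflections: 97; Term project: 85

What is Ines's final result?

Merit

Midterm exam score 85 ≥ 40: minimum met.
Weighted total:
  Portfolio 93.5 × 0.13 = 12.155
  Homework 51.5 × 0.15 = 7.725
  Oral exam 60.5 × 0.17 = 10.285
  Midterm exam 85 × 0.13 = 11.05
  Term paper 99 × 0.1 = 9.9
  Reflections 97 × 0.25 = 24.25
  Term project 85 × 0.07 = 5.95
Sum = 81.315
81.315 is ≥ 67 and < 82 → Merit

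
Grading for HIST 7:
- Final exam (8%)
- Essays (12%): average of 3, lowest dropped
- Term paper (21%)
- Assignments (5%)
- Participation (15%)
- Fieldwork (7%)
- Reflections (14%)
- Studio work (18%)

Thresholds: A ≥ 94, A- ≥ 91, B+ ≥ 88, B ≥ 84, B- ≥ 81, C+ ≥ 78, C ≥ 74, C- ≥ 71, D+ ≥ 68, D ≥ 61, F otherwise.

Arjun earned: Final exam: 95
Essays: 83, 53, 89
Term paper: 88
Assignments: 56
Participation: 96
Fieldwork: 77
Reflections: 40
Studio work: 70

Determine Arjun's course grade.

Essays: drop 53 → average of remaining 2 = 172/2 = 86
Weighted total:
  Final exam 95 × 0.08 = 7.6
  Essays 86 × 0.12 = 10.32
  Term paper 88 × 0.21 = 18.48
  Assignments 56 × 0.05 = 2.8
  Participation 96 × 0.15 = 14.4
  Fieldwork 77 × 0.07 = 5.39
  Reflections 40 × 0.14 = 5.6
  Studio work 70 × 0.18 = 12.6
Sum = 77.19
77.19 is ≥ 74 and < 78 → C

C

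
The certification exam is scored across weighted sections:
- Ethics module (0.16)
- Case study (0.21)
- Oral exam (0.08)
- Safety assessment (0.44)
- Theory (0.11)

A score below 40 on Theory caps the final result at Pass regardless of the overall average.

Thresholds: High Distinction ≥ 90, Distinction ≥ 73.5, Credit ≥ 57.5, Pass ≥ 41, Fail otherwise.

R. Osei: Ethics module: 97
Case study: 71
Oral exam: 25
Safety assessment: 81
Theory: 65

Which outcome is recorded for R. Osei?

Theory score 65 ≥ 40: minimum met.
Weighted total:
  Ethics module 97 × 0.16 = 15.52
  Case study 71 × 0.21 = 14.91
  Oral exam 25 × 0.08 = 2
  Safety assessment 81 × 0.44 = 35.64
  Theory 65 × 0.11 = 7.15
Sum = 75.22
75.22 is ≥ 73.5 and < 90 → Distinction

Distinction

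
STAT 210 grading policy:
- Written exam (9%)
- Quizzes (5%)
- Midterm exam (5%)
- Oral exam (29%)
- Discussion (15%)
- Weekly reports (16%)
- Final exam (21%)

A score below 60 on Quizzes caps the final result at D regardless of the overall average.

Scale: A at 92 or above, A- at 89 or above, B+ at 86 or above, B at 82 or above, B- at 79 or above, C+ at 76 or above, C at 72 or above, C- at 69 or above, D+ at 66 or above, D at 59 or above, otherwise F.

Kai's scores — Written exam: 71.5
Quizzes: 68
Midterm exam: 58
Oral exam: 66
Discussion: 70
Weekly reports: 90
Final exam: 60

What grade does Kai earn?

Quizzes score 68 ≥ 60: minimum met.
Weighted total:
  Written exam 71.5 × 0.09 = 6.435
  Quizzes 68 × 0.05 = 3.4
  Midterm exam 58 × 0.05 = 2.9
  Oral exam 66 × 0.29 = 19.14
  Discussion 70 × 0.15 = 10.5
  Weekly reports 90 × 0.16 = 14.4
  Final exam 60 × 0.21 = 12.6
Sum = 69.375
69.375 is ≥ 69 and < 72 → C-

C-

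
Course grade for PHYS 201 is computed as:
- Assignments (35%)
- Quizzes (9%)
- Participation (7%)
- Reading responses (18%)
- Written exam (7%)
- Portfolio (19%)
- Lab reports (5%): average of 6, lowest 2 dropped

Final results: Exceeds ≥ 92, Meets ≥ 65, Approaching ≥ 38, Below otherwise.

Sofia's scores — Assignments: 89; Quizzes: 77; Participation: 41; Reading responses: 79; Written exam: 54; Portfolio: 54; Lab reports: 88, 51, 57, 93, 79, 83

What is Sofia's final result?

Meets

Lab reports: drop 51, 57 → average of remaining 4 = 343/4 = 85.75
Weighted total:
  Assignments 89 × 0.35 = 31.15
  Quizzes 77 × 0.09 = 6.93
  Participation 41 × 0.07 = 2.87
  Reading responses 79 × 0.18 = 14.22
  Written exam 54 × 0.07 = 3.78
  Portfolio 54 × 0.19 = 10.26
  Lab reports 85.75 × 0.05 = 4.2875
Sum = 73.4975
73.4975 is ≥ 65 and < 92 → Meets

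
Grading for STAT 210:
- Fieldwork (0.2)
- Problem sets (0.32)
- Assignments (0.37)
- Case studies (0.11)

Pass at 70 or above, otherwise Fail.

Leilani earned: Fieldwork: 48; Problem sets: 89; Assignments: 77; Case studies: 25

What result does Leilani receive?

Fail

Weighted total:
  Fieldwork 48 × 0.2 = 9.6
  Problem sets 89 × 0.32 = 28.48
  Assignments 77 × 0.37 = 28.49
  Case studies 25 × 0.11 = 2.75
Sum = 69.32
69.32 < 70 → Fail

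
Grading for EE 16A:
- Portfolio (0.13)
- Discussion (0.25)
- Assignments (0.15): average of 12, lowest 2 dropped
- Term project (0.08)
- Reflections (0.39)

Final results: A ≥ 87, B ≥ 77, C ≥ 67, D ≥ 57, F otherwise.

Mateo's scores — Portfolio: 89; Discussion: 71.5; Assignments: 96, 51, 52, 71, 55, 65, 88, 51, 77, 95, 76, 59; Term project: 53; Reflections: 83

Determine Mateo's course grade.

Assignments: drop 51, 51 → average of remaining 10 = 734/10 = 73.4
Weighted total:
  Portfolio 89 × 0.13 = 11.57
  Discussion 71.5 × 0.25 = 17.875
  Assignments 73.4 × 0.15 = 11.01
  Term project 53 × 0.08 = 4.24
  Reflections 83 × 0.39 = 32.37
Sum = 77.065
77.065 is ≥ 77 and < 87 → B

B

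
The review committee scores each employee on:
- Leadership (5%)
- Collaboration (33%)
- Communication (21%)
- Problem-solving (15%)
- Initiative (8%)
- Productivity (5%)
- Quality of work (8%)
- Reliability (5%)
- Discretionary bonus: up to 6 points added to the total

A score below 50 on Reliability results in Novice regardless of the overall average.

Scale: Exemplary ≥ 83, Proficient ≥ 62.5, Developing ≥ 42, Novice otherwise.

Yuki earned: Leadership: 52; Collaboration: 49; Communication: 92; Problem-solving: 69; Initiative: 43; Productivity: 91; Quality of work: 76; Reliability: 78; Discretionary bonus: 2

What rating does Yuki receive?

Reliability score 78 ≥ 50: minimum met.
Weighted total:
  Leadership 52 × 0.05 = 2.6
  Collaboration 49 × 0.33 = 16.17
  Communication 92 × 0.21 = 19.32
  Problem-solving 69 × 0.15 = 10.35
  Initiative 43 × 0.08 = 3.44
  Productivity 91 × 0.05 = 4.55
  Quality of work 76 × 0.08 = 6.08
  Reliability 78 × 0.05 = 3.9
Sum = 66.41
Discretionary bonus: 66.41 + 2 = 68.41
68.41 is ≥ 62.5 and < 83 → Proficient

Proficient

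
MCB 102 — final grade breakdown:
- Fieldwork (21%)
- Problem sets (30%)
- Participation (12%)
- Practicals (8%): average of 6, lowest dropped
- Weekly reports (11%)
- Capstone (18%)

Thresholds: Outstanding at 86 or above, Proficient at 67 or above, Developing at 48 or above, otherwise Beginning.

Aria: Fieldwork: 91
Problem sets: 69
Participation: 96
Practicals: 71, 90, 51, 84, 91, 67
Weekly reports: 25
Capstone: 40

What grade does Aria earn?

Proficient

Practicals: drop 51 → average of remaining 5 = 403/5 = 80.6
Weighted total:
  Fieldwork 91 × 0.21 = 19.11
  Problem sets 69 × 0.3 = 20.7
  Participation 96 × 0.12 = 11.52
  Practicals 80.6 × 0.08 = 6.448
  Weekly reports 25 × 0.11 = 2.75
  Capstone 40 × 0.18 = 7.2
Sum = 67.728
67.728 is ≥ 67 and < 86 → Proficient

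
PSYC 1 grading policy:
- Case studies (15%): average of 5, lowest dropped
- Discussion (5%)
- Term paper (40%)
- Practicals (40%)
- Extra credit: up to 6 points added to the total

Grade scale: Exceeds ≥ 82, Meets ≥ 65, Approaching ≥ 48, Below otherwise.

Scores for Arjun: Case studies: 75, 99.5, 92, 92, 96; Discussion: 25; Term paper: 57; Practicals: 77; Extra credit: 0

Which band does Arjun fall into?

Meets

Case studies: drop 75 → average of remaining 4 = 379.5/4 = 94.875
Weighted total:
  Case studies 94.875 × 0.15 = 14.23125
  Discussion 25 × 0.05 = 1.25
  Term paper 57 × 0.4 = 22.8
  Practicals 77 × 0.4 = 30.8
Sum = 69.08125
Extra credit: 69.08125 + 0 = 69.08125
69.08125 is ≥ 65 and < 82 → Meets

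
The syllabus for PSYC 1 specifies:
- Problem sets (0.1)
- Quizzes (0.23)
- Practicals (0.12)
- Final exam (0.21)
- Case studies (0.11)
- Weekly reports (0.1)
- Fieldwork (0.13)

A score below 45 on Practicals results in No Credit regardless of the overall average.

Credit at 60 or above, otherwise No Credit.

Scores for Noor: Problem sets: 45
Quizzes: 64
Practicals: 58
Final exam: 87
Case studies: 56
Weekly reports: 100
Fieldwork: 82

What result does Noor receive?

Credit

Practicals score 58 ≥ 45: minimum met.
Weighted total:
  Problem sets 45 × 0.1 = 4.5
  Quizzes 64 × 0.23 = 14.72
  Practicals 58 × 0.12 = 6.96
  Final exam 87 × 0.21 = 18.27
  Case studies 56 × 0.11 = 6.16
  Weekly reports 100 × 0.1 = 10
  Fieldwork 82 × 0.13 = 10.66
Sum = 71.27
71.27 ≥ 60 → Credit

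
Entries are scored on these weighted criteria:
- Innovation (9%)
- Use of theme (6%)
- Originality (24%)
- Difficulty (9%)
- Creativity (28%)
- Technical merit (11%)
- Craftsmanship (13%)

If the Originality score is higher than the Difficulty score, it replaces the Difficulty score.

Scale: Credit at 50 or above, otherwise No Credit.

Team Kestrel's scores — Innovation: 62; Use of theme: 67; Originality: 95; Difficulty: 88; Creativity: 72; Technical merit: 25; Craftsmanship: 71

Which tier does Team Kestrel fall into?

Credit

Originality (95) > Difficulty (88), so Difficulty counts as 95.
Weighted total:
  Innovation 62 × 0.09 = 5.58
  Use of theme 67 × 0.06 = 4.02
  Originality 95 × 0.24 = 22.8
  Difficulty 95 × 0.09 = 8.55
  Creativity 72 × 0.28 = 20.16
  Technical merit 25 × 0.11 = 2.75
  Craftsmanship 71 × 0.13 = 9.23
Sum = 73.09
73.09 ≥ 50 → Credit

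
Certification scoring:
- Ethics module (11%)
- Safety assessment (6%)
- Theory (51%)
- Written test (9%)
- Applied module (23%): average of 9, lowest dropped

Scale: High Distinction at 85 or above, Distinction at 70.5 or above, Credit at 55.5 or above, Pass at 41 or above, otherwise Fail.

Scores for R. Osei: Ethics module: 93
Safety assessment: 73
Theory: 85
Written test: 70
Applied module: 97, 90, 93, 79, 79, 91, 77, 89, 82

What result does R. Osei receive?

Distinction

Applied module: drop 77 → average of remaining 8 = 700/8 = 87.5
Weighted total:
  Ethics module 93 × 0.11 = 10.23
  Safety assessment 73 × 0.06 = 4.38
  Theory 85 × 0.51 = 43.35
  Written test 70 × 0.09 = 6.3
  Applied module 87.5 × 0.23 = 20.125
Sum = 84.385
84.385 is ≥ 70.5 and < 85 → Distinction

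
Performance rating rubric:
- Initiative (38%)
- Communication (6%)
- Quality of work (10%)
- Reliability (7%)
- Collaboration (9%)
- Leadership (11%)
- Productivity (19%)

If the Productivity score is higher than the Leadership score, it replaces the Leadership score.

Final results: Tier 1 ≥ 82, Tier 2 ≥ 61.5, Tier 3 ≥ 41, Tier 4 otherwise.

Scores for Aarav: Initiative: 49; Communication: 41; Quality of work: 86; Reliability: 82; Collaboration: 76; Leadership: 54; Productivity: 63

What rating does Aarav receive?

Productivity (63) > Leadership (54), so Leadership counts as 63.
Weighted total:
  Initiative 49 × 0.38 = 18.62
  Communication 41 × 0.06 = 2.46
  Quality of work 86 × 0.1 = 8.6
  Reliability 82 × 0.07 = 5.74
  Collaboration 76 × 0.09 = 6.84
  Leadership 63 × 0.11 = 6.93
  Productivity 63 × 0.19 = 11.97
Sum = 61.16
61.16 is ≥ 41 and < 61.5 → Tier 3

Tier 3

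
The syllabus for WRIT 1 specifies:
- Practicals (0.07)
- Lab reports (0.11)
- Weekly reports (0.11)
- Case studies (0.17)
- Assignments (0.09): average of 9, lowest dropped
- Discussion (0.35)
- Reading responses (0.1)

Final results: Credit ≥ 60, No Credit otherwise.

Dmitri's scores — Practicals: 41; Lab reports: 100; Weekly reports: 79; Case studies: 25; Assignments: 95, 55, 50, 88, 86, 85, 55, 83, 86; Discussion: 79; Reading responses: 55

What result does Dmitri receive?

Credit

Assignments: drop 50 → average of remaining 8 = 633/8 = 79.125
Weighted total:
  Practicals 41 × 0.07 = 2.87
  Lab reports 100 × 0.11 = 11
  Weekly reports 79 × 0.11 = 8.69
  Case studies 25 × 0.17 = 4.25
  Assignments 79.125 × 0.09 = 7.12125
  Discussion 79 × 0.35 = 27.65
  Reading responses 55 × 0.1 = 5.5
Sum = 67.08125
67.08125 ≥ 60 → Credit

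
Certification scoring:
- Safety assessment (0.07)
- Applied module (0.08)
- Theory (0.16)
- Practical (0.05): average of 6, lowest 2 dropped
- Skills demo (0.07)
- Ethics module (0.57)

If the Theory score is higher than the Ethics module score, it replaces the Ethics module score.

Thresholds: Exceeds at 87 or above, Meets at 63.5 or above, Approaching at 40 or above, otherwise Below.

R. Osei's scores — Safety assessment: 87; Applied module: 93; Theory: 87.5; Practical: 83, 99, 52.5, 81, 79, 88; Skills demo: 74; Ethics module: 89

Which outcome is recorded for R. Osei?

Practical: drop 52.5, 79 → average of remaining 4 = 351/4 = 87.75
Theory (87.5) ≤ Ethics module (89), so Ethics module stays at 89.
Weighted total:
  Safety assessment 87 × 0.07 = 6.09
  Applied module 93 × 0.08 = 7.44
  Theory 87.5 × 0.16 = 14
  Practical 87.75 × 0.05 = 4.3875
  Skills demo 74 × 0.07 = 5.18
  Ethics module 89 × 0.57 = 50.73
Sum = 87.8275
87.8275 ≥ 87 → Exceeds

Exceeds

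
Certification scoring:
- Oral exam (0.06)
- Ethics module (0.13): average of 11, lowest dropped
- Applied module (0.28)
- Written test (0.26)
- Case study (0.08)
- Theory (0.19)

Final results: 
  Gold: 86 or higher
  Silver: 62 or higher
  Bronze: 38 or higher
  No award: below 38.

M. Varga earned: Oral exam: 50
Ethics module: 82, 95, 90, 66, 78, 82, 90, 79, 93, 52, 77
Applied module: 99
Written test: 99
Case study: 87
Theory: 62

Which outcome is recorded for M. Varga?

Ethics module: drop 52 → average of remaining 10 = 832/10 = 83.2
Weighted total:
  Oral exam 50 × 0.06 = 3
  Ethics module 83.2 × 0.13 = 10.816
  Applied module 99 × 0.28 = 27.72
  Written test 99 × 0.26 = 25.74
  Case study 87 × 0.08 = 6.96
  Theory 62 × 0.19 = 11.78
Sum = 86.016
86.016 ≥ 86 → Gold

Gold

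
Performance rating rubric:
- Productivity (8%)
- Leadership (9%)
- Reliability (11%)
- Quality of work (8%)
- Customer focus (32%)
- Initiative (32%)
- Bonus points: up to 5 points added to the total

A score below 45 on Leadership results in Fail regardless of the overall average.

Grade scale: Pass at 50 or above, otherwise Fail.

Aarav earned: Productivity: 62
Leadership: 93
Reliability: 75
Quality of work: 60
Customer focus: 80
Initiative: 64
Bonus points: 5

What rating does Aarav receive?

Pass

Leadership score 93 ≥ 45: minimum met.
Weighted total:
  Productivity 62 × 0.08 = 4.96
  Leadership 93 × 0.09 = 8.37
  Reliability 75 × 0.11 = 8.25
  Quality of work 60 × 0.08 = 4.8
  Customer focus 80 × 0.32 = 25.6
  Initiative 64 × 0.32 = 20.48
Sum = 72.46
Bonus points: 72.46 + 5 = 77.46
77.46 ≥ 50 → Pass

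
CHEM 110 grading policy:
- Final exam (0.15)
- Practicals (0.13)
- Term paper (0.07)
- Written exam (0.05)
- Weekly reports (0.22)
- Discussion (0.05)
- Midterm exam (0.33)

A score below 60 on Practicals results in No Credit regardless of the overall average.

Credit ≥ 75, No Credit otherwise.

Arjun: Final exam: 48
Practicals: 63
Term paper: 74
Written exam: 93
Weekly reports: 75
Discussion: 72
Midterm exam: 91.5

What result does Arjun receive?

Practicals score 63 ≥ 60: minimum met.
Weighted total:
  Final exam 48 × 0.15 = 7.2
  Practicals 63 × 0.13 = 8.19
  Term paper 74 × 0.07 = 5.18
  Written exam 93 × 0.05 = 4.65
  Weekly reports 75 × 0.22 = 16.5
  Discussion 72 × 0.05 = 3.6
  Midterm exam 91.5 × 0.33 = 30.195
Sum = 75.515
75.515 ≥ 75 → Credit

Credit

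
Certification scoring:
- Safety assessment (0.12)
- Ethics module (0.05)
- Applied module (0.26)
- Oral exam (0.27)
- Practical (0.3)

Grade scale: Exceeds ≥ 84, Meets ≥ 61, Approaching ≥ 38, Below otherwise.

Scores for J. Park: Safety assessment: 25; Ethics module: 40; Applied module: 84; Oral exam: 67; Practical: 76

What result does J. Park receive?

Meets

Weighted total:
  Safety assessment 25 × 0.12 = 3
  Ethics module 40 × 0.05 = 2
  Applied module 84 × 0.26 = 21.84
  Oral exam 67 × 0.27 = 18.09
  Practical 76 × 0.3 = 22.8
Sum = 67.73
67.73 is ≥ 61 and < 84 → Meets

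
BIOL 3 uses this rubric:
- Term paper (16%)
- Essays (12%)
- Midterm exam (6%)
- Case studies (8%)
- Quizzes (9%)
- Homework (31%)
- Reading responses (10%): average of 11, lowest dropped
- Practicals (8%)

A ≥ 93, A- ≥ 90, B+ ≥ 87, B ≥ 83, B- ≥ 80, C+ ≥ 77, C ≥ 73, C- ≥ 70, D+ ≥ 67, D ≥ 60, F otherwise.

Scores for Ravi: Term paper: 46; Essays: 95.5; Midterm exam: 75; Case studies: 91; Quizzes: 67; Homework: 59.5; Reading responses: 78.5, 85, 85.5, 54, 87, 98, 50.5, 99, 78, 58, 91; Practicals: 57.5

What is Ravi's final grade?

Reading responses: drop 50.5 → average of remaining 10 = 814/10 = 81.4
Weighted total:
  Term paper 46 × 0.16 = 7.36
  Essays 95.5 × 0.12 = 11.46
  Midterm exam 75 × 0.06 = 4.5
  Case studies 91 × 0.08 = 7.28
  Quizzes 67 × 0.09 = 6.03
  Homework 59.5 × 0.31 = 18.445
  Reading responses 81.4 × 0.1 = 8.14
  Practicals 57.5 × 0.08 = 4.6
Sum = 67.815
67.815 is ≥ 67 and < 70 → D+

D+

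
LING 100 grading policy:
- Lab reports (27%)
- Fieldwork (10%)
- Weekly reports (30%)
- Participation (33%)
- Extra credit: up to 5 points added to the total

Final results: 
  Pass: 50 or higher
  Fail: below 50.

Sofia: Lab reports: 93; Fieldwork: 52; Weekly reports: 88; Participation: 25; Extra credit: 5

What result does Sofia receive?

Pass

Weighted total:
  Lab reports 93 × 0.27 = 25.11
  Fieldwork 52 × 0.1 = 5.2
  Weekly reports 88 × 0.3 = 26.4
  Participation 25 × 0.33 = 8.25
Sum = 64.96
Extra credit: 64.96 + 5 = 69.96
69.96 ≥ 50 → Pass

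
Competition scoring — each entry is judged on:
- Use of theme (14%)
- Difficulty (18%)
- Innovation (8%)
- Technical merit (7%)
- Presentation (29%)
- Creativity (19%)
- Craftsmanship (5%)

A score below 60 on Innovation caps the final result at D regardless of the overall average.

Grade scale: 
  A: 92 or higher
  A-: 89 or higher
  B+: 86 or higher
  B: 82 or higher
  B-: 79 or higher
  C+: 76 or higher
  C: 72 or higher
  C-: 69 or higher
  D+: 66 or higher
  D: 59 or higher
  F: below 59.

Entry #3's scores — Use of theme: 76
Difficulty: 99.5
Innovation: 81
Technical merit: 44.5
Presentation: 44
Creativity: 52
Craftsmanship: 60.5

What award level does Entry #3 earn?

Innovation score 81 ≥ 60: minimum met.
Weighted total:
  Use of theme 76 × 0.14 = 10.64
  Difficulty 99.5 × 0.18 = 17.91
  Innovation 81 × 0.08 = 6.48
  Technical merit 44.5 × 0.07 = 3.115
  Presentation 44 × 0.29 = 12.76
  Creativity 52 × 0.19 = 9.88
  Craftsmanship 60.5 × 0.05 = 3.025
Sum = 63.81
63.81 is ≥ 59 and < 66 → D

D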